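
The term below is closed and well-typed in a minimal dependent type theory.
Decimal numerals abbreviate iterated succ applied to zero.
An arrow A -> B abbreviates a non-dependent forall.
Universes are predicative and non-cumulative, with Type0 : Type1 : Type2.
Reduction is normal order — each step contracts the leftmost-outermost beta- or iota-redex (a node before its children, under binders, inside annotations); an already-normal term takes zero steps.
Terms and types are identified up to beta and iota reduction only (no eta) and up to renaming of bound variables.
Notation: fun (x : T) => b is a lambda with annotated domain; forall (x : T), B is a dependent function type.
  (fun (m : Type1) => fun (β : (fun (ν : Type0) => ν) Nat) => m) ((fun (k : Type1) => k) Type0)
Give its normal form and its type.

normal form:
  fun (m : Nat) => Type0
the term's type:
  Nat -> Type1
observation: the first redex contracted is a beta-redex; the normal form is reached in 3 normal-order steps.


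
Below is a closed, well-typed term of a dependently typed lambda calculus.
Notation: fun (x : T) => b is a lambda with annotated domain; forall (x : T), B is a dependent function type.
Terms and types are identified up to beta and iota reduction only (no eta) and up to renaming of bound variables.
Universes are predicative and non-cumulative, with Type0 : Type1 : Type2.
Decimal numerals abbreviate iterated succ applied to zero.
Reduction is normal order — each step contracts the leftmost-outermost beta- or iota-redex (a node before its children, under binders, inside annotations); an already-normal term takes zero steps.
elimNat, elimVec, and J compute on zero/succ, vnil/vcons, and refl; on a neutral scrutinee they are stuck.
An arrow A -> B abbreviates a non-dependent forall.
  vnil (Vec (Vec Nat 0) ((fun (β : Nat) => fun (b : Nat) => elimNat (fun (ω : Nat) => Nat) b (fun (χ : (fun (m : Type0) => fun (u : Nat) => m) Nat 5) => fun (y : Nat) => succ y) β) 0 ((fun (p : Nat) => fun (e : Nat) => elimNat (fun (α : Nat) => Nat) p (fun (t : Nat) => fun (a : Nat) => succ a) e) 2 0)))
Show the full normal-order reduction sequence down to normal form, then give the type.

normal-order reduction sequence:
  vnil (Vec (Vec Nat 0) ((fun (β : Nat) => fun (b : Nat) => elimNat (fun (ω : Nat) => Nat) b (fun (χ : (fun (m : Type0) => fun (u : Nat) => m) Nat 5) => fun (y : Nat) => succ y) β) 0 ((fun (p : Nat) => fun (e : Nat) => elimNat (fun (α : Nat) => Nat) p (fun (t : Nat) => fun (a : Nat) => succ a) e) 2 0)))
  ~> vnil (Vec (Vec Nat 0) ((fun (β : Nat) => elimNat (fun (b : Nat) => Nat) β (fun (ω : (fun (χ : Type0) => fun (m : Nat) => χ) Nat 5) => fun (u : Nat) => succ u) 0) ((fun (y : Nat) => fun (p : Nat) => elimNat (fun (e : Nat) => Nat) y (fun (α : Nat) => fun (t : Nat) => succ t) p) 2 0)))
  ~> vnil (Vec (Vec Nat 0) (elimNat (fun (β : Nat) => Nat) ((fun (b : Nat) => fun (ω : Nat) => elimNat (fun (χ : Nat) => Nat) b (fun (m : Nat) => fun (u : Nat) => succ u) ω) 2 0) (fun (y : (fun (p : Type0) => fun (e : Nat) => p) Nat 5) => fun (α : Nat) => succ α) 0))
  ~> vnil (Vec (Vec Nat 0) ((fun (β : Nat) => fun (b : Nat) => elimNat (fun (ω : Nat) => Nat) β (fun (χ : Nat) => fun (m : Nat) => succ m) b) 2 0))
  ~> vnil (Vec (Vec Nat 0) ((fun (β : Nat) => elimNat (fun (b : Nat) => Nat) 2 (fun (ω : Nat) => fun (χ : Nat) => succ χ) β) 0))
  ~> vnil (Vec (Vec Nat 0) (elimNat (fun (β : Nat) => Nat) 2 (fun (b : Nat) => fun (ω : Nat) => succ ω) 0))
  ~> vnil (Vec (Vec Nat 0) 2)
inferred type:
  Vec (Vec (Vec Nat 0) 2) 0


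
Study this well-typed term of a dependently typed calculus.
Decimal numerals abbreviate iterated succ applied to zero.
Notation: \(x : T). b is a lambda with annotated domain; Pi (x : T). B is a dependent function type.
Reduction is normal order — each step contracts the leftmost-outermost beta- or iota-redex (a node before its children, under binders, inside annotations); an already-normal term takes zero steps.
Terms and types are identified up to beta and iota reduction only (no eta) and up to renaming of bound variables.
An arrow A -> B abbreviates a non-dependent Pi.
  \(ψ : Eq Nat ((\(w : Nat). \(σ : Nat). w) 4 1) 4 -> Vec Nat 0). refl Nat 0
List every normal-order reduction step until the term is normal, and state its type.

normal-order reduction sequence:
  \(ψ : Eq Nat ((\(w : Nat). \(σ : Nat). w) 4 1) 4 -> Vec Nat 0). refl Nat 0
  ~> \(ψ : Eq Nat ((\(w : Nat). 4) 1) 4 -> Vec Nat 0). refl Nat 0
  ~> \(ψ : Eq Nat 4 4 -> Vec Nat 0). refl Nat 0
type:
  (Eq Nat 4 4 -> Vec Nat 0) -> Eq Nat 0 0


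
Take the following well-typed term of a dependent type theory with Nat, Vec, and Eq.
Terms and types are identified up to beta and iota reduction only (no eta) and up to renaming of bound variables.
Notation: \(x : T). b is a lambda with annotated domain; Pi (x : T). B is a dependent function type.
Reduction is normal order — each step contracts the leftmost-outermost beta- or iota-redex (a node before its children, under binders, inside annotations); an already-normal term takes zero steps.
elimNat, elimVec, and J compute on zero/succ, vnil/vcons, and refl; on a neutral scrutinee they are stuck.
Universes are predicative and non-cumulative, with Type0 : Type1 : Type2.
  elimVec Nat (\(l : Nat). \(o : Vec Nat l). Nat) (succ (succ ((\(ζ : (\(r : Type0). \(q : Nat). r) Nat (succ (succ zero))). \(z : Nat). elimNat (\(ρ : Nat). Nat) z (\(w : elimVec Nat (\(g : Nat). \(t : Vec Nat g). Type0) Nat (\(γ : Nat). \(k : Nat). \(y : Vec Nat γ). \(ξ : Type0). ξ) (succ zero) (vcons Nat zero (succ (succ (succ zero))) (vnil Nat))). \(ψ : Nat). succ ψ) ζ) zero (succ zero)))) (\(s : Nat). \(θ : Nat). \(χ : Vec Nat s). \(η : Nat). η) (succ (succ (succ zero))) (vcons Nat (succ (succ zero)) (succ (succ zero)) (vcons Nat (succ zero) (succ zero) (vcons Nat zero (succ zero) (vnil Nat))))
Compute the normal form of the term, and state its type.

resulting normal form:
  succ (succ (succ zero))
type:
  Nat


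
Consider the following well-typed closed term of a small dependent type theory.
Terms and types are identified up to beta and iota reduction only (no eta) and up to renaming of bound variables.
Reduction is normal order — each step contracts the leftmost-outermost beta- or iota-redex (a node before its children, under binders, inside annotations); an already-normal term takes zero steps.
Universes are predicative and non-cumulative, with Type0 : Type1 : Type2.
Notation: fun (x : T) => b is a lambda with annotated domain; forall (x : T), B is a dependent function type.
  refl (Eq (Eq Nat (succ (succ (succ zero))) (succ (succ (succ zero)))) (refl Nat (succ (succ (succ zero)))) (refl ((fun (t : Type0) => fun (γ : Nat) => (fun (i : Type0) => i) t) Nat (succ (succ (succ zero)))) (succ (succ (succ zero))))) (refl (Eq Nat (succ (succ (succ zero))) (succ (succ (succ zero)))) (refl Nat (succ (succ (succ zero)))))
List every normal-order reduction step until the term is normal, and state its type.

normal-order reduction sequence:
  refl (Eq (Eq Nat (succ (succ (succ zero))) (succ (succ (succ zero)))) (refl Nat (succ (succ (succ zero)))) (refl ((fun (t : Type0) => fun (γ : Nat) => (fun (i : Type0) => i) t) Nat (succ (succ (succ zero)))) (succ (succ (succ zero))))) (refl (Eq Nat (succ (succ (succ zero))) (succ (succ (succ zero)))) (refl Nat (succ (succ (succ zero)))))
  ~> refl (Eq (Eq Nat (succ (succ (succ zero))) (succ (succ (succ zero)))) (refl Nat (succ (succ (succ zero)))) (refl ((fun (t : Nat) => (fun (γ : Type0) => γ) Nat) (succ (succ (succ zero)))) (succ (succ (succ zero))))) (refl (Eq Nat (succ (succ (succ zero))) (succ (succ (succ zero)))) (refl Nat (succ (succ (succ zero)))))
  ~> refl (Eq (Eq Nat (succ (succ (succ zero))) (succ (succ (succ zero)))) (refl Nat (succ (succ (succ zero)))) (refl ((fun (t : Type0) => t) Nat) (succ (succ (succ zero))))) (refl (Eq Nat (succ (succ (succ zero))) (succ (succ (succ zero)))) (refl Nat (succ (succ (succ zero)))))
  ~> refl (Eq (Eq Nat (succ (succ (succ zero))) (succ (succ (succ zero)))) (refl Nat (succ (succ (succ zero)))) (refl Nat (succ (succ (succ zero))))) (refl (Eq Nat (succ (succ (succ zero))) (succ (succ (succ zero)))) (refl Nat (succ (succ (succ zero)))))
inferred type:
  Eq (Eq (Eq Nat (succ (succ (succ zero))) (succ (succ (succ zero)))) (refl Nat (succ (succ (succ zero)))) (refl Nat (succ (succ (succ zero))))) (refl (Eq Nat (succ (succ (succ zero))) (succ (succ (succ zero)))) (refl Nat (succ (succ (succ zero))))) (refl (Eq Nat (succ (succ (succ zero))) (succ (succ (succ zero)))) (refl Nat (succ (succ (succ zero)))))


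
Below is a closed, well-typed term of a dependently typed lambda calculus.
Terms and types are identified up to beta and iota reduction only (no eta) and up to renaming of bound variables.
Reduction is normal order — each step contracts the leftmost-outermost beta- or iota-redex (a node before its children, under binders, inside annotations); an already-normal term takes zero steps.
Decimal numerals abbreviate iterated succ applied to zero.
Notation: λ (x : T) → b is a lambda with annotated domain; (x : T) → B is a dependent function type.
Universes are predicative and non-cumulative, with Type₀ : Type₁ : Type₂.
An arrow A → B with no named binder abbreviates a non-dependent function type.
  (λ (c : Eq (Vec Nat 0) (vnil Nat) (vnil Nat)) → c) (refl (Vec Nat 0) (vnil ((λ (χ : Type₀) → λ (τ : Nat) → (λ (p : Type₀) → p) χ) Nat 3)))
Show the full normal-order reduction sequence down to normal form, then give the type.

normal-order reduction sequence:
  (λ (c : Eq (Vec Nat 0) (vnil Nat) (vnil Nat)) → c) (refl (Vec Nat 0) (vnil ((λ (χ : Type₀) → λ (τ : Nat) → (λ (p : Type₀) → p) χ) Nat 3)))
  ~> refl (Vec Nat 0) (vnil ((λ (c : Type₀) → λ (χ : Nat) → (λ (τ : Type₀) → τ) c) Nat 3))
  ~> refl (Vec Nat 0) (vnil ((λ (c : Nat) → (λ (χ : Type₀) → χ) Nat) 3))
  ~> refl (Vec Nat 0) (vnil ((λ (c : Type₀) → c) Nat))
  ~> refl (Vec Nat 0) (vnil Nat)
type:
  Eq (Vec Nat 0) (vnil Nat) (vnil Nat)


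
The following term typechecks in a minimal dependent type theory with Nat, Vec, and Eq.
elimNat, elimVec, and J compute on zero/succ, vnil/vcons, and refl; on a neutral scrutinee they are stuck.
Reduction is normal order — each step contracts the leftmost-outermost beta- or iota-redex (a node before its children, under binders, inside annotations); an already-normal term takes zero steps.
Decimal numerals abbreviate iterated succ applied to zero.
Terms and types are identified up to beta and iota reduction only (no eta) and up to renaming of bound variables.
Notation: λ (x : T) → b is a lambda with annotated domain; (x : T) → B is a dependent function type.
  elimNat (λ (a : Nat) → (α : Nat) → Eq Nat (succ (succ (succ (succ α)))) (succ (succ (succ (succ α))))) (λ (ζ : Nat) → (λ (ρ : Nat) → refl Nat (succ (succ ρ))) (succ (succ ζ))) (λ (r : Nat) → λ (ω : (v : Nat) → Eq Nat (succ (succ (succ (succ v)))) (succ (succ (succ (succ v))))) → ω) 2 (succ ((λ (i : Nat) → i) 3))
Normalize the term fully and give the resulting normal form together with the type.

normal form:
  refl Nat 8
the term's type:
  Eq Nat 8 8
observation: the leftmost-outermost redex is an elimNat iota-redex, and normalization takes 10 steps.


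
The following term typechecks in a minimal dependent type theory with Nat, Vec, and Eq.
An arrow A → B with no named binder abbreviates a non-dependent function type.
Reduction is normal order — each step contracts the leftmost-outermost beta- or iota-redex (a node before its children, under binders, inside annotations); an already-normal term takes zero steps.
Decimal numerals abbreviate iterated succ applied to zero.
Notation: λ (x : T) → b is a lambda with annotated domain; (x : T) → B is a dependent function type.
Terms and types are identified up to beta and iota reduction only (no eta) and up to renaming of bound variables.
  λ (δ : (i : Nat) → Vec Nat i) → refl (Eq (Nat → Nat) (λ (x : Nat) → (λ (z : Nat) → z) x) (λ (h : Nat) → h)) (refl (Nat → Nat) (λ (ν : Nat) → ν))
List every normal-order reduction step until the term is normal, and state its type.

normal-order reduction sequence:
  λ (δ : (i : Nat) → Vec Nat i) → refl (Eq (Nat → Nat) (λ (x : Nat) → (λ (z : Nat) → z) x) (λ (h : Nat) → h)) (refl (Nat → Nat) (λ (ν : Nat) → ν))
  ~> λ (δ : (i : Nat) → Vec Nat i) → refl (Eq (Nat → Nat) (λ (x : Nat) → x) (λ (z : Nat) → z)) (refl (Nat → Nat) (λ (h : Nat) → h))
type:
  ((δ : Nat) → Vec Nat δ) → Eq (Eq (Nat → Nat) (λ (i : Nat) → i) (λ (x : Nat) → x)) (refl (Nat → Nat) (λ (z : Nat) → z)) (refl (Nat → Nat) (λ (h : Nat) → h))


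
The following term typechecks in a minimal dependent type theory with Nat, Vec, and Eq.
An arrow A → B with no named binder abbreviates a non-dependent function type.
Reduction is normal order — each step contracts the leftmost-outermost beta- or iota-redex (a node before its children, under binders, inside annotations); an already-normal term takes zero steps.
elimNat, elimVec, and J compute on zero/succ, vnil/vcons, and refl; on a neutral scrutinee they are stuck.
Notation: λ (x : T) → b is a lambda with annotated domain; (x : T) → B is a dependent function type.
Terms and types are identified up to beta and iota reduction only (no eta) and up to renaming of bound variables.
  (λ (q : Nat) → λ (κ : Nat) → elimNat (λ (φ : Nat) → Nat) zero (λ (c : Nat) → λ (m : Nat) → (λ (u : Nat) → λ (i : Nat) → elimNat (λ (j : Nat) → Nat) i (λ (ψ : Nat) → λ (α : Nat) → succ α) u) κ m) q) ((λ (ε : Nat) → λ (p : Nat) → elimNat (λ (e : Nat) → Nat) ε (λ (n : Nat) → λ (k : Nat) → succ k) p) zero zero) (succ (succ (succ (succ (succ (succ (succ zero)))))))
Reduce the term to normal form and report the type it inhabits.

resulting normal form:
  zero
the term's type:
  Nat
observation: contracting a beta-redex first, the term normalizes in 30 steps.


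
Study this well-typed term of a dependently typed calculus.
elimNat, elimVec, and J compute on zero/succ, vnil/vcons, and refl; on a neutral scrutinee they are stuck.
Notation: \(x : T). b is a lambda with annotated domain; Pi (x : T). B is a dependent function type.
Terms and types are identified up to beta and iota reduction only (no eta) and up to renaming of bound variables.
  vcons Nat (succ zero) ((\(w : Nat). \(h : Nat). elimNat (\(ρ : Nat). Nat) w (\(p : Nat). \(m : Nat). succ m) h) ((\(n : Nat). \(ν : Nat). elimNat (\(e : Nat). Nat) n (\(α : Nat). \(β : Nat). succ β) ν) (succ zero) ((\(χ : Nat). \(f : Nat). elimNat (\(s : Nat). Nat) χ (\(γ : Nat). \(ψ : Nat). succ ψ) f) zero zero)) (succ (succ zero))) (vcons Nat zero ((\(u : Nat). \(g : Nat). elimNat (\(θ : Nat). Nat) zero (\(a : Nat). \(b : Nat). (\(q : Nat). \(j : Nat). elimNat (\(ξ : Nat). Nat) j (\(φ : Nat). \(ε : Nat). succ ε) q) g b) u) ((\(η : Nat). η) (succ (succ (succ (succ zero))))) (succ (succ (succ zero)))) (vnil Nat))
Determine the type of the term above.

inferred type:
  Vec Nat (succ (succ zero))


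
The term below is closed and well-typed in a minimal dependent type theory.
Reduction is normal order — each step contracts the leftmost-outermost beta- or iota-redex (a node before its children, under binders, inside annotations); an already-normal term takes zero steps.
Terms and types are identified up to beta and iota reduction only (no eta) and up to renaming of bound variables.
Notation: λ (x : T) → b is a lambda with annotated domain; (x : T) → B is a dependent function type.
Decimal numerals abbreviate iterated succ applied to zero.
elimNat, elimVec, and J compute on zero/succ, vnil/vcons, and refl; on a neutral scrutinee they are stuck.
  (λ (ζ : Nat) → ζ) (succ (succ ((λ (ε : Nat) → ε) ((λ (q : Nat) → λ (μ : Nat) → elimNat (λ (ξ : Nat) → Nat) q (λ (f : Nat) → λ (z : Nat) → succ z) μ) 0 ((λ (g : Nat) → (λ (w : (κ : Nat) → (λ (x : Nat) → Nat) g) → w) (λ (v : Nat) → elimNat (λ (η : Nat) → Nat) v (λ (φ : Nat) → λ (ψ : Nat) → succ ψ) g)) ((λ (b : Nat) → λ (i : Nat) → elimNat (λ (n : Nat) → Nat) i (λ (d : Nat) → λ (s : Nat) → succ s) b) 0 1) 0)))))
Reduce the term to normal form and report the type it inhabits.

normal form:
  3
type:
  Nat


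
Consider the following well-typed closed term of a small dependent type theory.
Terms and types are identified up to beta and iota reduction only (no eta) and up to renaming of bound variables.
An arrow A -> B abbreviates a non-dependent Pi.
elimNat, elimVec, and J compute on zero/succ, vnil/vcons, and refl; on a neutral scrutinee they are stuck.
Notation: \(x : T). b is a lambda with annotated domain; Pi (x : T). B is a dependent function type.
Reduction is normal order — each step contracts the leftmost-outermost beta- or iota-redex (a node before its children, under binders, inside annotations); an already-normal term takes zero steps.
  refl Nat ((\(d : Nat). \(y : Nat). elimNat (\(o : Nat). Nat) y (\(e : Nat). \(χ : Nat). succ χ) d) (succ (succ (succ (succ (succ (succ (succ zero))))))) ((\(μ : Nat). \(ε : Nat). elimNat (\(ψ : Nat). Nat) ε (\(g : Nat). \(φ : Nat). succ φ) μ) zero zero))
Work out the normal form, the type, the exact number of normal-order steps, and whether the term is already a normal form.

normal form:
  refl Nat (succ (succ (succ (succ (succ (succ (succ zero)))))))
the term's type:
  Eq Nat (succ (succ (succ (succ (succ (succ (succ zero))))))) (succ (succ (succ (succ (succ (succ (succ zero)))))))
steps to reach normal form (normal order): 27
term was already normal: no
first contracted redex: a beta-redex


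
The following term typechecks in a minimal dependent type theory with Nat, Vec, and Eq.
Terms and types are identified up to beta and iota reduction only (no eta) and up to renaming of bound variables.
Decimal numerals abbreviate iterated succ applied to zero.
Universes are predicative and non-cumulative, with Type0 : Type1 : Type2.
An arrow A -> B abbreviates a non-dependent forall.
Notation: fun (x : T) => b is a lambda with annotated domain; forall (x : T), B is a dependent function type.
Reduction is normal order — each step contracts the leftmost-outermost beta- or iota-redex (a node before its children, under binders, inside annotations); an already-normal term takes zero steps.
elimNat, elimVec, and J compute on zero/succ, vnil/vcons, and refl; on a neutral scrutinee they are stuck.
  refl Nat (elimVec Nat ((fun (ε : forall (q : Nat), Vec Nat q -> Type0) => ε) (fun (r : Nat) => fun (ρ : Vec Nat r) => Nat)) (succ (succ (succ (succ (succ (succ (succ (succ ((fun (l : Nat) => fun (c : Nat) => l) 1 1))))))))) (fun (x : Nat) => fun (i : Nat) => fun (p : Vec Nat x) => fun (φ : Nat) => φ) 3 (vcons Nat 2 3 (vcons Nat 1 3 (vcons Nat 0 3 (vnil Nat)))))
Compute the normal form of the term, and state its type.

resulting normal form:
  refl Nat 9
the term's type:
  Eq Nat 9 9
observation: the leftmost-outermost redex is an elimVec iota-redex, and normalization takes 18 steps.


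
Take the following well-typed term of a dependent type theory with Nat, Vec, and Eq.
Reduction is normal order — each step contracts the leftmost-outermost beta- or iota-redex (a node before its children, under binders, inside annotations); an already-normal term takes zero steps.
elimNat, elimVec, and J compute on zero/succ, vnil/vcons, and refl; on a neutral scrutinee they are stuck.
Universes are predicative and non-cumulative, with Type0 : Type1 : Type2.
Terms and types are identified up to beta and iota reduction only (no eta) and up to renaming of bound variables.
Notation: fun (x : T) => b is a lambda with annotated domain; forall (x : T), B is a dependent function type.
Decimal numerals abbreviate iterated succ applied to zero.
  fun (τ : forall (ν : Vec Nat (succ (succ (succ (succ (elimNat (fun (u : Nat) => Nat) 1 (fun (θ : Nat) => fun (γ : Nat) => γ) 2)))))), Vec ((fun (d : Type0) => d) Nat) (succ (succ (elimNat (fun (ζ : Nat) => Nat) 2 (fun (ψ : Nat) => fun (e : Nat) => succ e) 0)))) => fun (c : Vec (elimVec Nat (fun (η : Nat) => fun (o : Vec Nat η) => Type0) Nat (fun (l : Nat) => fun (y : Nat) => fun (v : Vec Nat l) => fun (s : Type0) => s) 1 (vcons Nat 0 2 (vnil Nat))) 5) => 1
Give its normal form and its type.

resulting normal form:
  fun (τ : forall (ν : Vec Nat 5), Vec Nat 4) => fun (u : Vec Nat 5) => 1
type:
  forall (τ : forall (ν : Vec Nat 5), Vec Nat 4), forall (u : Vec Nat 5), Nat
observation: the first redex contracted is an elimNat iota-redex; the normal form is reached in 15 normal-order steps.


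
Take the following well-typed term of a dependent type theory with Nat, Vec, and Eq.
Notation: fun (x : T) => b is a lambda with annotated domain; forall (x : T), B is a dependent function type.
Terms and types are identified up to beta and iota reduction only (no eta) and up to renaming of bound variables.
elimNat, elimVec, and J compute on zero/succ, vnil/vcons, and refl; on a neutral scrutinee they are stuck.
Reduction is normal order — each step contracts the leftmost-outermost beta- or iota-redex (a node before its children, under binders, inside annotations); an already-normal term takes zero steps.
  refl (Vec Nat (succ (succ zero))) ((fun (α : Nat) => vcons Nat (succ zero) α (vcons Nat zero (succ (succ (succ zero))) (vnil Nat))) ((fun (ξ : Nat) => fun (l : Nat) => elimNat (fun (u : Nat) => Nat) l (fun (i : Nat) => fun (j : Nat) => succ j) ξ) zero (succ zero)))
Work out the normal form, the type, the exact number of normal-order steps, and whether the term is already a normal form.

resulting normal form:
  refl (Vec Nat (succ (succ zero))) (vcons Nat (succ zero) (succ zero) (vcons Nat zero (succ (succ (succ zero))) (vnil Nat)))
type:
  Eq (Vec Nat (succ (succ zero))) (vcons Nat (succ zero) (succ zero) (vcons Nat zero (succ (succ (succ zero))) (vnil Nat))) (vcons Nat (succ zero) (succ zero) (vcons Nat zero (succ (succ (succ zero))) (vnil Nat)))
reduction steps (normal order): 4
already normal: no
first contracted redex: a beta-redex


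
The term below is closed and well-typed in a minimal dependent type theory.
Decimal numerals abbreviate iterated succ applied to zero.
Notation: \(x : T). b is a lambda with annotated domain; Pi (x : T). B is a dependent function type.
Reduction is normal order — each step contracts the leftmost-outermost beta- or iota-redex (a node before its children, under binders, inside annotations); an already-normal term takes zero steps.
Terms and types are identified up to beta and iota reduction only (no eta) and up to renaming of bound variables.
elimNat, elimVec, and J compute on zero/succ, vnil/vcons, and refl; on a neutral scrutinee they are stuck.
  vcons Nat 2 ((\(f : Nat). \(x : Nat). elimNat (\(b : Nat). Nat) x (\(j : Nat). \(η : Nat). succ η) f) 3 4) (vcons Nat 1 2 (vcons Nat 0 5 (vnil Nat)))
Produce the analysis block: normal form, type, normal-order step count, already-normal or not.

resulting normal form:
  vcons Nat 2 7 (vcons Nat 1 2 (vcons Nat 0 5 (vnil Nat)))
inferred type:
  Vec Nat 3
reduction steps (normal order): 12
already normal: no
first redex: a beta-redex


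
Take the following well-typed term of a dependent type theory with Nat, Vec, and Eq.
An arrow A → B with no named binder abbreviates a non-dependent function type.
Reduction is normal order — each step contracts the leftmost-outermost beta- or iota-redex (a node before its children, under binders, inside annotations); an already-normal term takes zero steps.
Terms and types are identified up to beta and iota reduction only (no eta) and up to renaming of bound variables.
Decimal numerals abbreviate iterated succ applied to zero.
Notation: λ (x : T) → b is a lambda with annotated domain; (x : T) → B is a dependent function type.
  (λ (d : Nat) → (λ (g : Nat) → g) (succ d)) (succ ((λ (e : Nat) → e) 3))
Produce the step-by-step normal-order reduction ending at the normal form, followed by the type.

normal-order reduction:
  (λ (d : Nat) → (λ (g : Nat) → g) (succ d)) (succ ((λ (e : Nat) → e) 3))
  ~> (λ (d : Nat) → d) (succ (succ ((λ (g : Nat) → g) 3)))
  ~> succ (succ ((λ (d : Nat) → d) 3))
  ~> 5
inferred type:
  Nat


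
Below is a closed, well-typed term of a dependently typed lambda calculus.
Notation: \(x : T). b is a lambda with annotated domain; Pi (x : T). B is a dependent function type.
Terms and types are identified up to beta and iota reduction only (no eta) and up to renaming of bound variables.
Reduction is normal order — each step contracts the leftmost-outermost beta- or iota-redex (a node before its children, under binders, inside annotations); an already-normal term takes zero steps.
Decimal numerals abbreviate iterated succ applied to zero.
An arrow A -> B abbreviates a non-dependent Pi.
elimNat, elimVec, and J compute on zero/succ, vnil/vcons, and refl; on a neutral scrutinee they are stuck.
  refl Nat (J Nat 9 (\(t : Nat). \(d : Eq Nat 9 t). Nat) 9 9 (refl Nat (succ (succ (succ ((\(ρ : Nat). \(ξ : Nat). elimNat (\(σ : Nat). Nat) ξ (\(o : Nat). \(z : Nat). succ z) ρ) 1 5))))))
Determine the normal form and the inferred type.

reduced normal form:
  refl Nat 9
inferred type:
  Eq Nat 9 9
observation: 1 normal-order step separate the term from its normal form.


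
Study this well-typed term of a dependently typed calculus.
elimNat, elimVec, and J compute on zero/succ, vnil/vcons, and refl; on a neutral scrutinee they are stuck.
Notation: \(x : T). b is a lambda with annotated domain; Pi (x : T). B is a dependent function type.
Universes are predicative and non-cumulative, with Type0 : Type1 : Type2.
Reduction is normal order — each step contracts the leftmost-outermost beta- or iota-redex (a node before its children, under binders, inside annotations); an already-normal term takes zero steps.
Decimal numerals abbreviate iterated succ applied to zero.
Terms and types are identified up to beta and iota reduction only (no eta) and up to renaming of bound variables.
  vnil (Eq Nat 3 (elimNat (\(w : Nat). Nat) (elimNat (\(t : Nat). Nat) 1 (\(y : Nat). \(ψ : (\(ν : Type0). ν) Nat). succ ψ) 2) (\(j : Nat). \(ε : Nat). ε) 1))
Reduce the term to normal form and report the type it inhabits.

normal form:
  vnil (Eq Nat 3 3)
the term's type:
  Vec (Eq Nat 3 3) 0
observation: the leftmost-outermost redex is an elimNat iota-redex, and normalization takes 11 steps.


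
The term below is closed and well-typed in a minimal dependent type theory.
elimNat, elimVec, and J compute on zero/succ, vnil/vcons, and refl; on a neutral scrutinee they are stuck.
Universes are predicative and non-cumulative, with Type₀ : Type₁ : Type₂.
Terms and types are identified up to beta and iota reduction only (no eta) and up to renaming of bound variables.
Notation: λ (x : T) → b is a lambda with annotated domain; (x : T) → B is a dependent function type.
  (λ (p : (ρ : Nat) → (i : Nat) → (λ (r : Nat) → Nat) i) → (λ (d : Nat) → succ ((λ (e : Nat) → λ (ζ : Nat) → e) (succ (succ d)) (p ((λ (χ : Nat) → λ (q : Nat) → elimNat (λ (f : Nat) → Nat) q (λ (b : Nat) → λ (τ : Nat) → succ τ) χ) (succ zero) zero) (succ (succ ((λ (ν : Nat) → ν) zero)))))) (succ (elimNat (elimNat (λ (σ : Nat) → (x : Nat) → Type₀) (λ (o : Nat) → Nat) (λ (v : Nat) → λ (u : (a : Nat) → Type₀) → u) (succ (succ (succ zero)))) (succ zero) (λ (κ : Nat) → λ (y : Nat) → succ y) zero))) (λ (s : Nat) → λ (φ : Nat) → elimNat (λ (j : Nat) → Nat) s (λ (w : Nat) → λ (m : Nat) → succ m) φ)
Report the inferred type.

the term's type:
  Nat


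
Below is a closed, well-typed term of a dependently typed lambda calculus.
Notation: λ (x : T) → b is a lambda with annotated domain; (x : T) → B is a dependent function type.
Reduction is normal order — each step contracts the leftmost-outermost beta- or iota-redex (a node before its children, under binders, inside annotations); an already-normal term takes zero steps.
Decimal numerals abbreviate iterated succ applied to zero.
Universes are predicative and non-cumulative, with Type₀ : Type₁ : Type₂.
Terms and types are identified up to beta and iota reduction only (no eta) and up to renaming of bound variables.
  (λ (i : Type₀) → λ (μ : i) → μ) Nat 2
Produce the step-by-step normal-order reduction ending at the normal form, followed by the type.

normal-order reduction:
  (λ (i : Type₀) → λ (μ : i) → μ) Nat 2
  ~> (λ (i : Nat) → i) 2
  ~> 2
inferred type:
  Nat


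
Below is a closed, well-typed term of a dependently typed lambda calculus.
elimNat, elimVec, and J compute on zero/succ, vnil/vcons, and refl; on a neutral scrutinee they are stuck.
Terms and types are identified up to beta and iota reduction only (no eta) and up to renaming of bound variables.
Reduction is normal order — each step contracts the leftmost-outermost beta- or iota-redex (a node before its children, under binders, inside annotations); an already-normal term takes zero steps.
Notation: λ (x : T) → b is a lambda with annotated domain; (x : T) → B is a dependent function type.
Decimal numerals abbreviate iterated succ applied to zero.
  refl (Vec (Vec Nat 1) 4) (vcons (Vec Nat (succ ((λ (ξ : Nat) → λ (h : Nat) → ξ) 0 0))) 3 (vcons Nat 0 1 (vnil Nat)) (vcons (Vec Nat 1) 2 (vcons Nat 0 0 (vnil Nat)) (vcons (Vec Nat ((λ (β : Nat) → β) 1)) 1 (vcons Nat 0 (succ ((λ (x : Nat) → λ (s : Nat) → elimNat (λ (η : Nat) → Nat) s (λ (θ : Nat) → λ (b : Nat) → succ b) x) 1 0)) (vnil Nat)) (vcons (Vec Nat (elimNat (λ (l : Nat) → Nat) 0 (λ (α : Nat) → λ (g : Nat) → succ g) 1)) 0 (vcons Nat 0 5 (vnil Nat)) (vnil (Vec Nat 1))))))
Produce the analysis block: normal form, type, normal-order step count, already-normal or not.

normal form:
  refl (Vec (Vec Nat 1) 4) (vcons (Vec Nat 1) 3 (vcons Nat 0 1 (vnil Nat)) (vcons (Vec Nat 1) 2 (vcons Nat 0 0 (vnil Nat)) (vcons (Vec Nat 1) 1 (vcons Nat 0 2 (vnil Nat)) (vcons (Vec Nat 1) 0 (vcons Nat 0 5 (vnil Nat)) (vnil (Vec Nat 1))))))
inferred type:
  Eq (Vec (Vec Nat 1) 4) (vcons (Vec Nat 1) 3 (vcons Nat 0 1 (vnil Nat)) (vcons (Vec Nat 1) 2 (vcons Nat 0 0 (vnil Nat)) (vcons (Vec Nat 1) 1 (vcons Nat 0 2 (vnil Nat)) (vcons (Vec Nat 1) 0 (vcons Nat 0 5 (vnil Nat)) (vnil (Vec Nat 1)))))) (vcons (Vec Nat 1) 3 (vcons Nat 0 1 (vnil Nat)) (vcons (Vec Nat 1) 2 (vcons Nat 0 0 (vnil Nat)) (vcons (Vec Nat 1) 1 (vcons Nat 0 2 (vnil Nat)) (vcons (Vec Nat 1) 0 (vcons Nat 0 5 (vnil Nat)) (vnil (Vec Nat 1))))))
reduction steps (normal order): 13
already normal: no
first redex: a beta-redex


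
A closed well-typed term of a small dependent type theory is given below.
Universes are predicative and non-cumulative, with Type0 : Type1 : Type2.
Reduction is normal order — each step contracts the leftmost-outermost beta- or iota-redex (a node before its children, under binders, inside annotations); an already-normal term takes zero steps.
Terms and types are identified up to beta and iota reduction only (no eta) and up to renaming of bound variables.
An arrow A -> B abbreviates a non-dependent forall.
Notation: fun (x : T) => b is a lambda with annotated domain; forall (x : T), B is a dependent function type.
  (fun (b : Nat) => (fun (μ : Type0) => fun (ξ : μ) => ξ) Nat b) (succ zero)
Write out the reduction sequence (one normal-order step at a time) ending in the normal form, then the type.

reduction (normal order):
  (fun (b : Nat) => (fun (μ : Type0) => fun (ξ : μ) => ξ) Nat b) (succ zero)
  ~> (fun (b : Type0) => fun (μ : b) => μ) Nat (succ zero)
  ~> (fun (b : Nat) => b) (succ zero)
  ~> succ zero
type:
  Nat


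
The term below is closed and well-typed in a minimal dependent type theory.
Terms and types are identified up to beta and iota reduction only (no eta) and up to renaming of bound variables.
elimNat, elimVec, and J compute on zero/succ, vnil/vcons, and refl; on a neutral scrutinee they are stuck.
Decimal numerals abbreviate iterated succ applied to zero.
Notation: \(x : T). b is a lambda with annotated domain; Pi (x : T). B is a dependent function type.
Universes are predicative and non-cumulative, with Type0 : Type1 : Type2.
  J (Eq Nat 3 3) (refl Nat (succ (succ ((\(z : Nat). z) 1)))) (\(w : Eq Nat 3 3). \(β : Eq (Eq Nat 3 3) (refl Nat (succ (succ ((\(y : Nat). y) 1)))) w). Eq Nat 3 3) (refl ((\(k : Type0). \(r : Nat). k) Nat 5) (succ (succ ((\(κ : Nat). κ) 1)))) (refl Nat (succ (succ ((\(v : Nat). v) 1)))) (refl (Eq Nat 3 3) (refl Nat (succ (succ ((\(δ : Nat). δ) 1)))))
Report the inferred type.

type:
  Eq Nat 3 3


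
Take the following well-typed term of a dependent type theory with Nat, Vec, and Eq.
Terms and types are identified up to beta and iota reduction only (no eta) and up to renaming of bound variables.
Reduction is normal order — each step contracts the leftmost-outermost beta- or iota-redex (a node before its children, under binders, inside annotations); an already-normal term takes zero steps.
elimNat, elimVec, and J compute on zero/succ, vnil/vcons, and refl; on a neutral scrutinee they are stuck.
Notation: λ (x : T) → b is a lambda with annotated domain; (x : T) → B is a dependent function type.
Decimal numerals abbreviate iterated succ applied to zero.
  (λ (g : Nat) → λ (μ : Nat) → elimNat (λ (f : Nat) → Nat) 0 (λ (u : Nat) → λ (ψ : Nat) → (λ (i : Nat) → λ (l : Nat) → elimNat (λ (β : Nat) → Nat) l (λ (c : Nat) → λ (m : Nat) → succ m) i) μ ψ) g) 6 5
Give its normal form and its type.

normal form:
  30
inferred type:
  Nat
observation: the first redex contracted is a beta-redex; the normal form is reached in 129 normal-order steps.


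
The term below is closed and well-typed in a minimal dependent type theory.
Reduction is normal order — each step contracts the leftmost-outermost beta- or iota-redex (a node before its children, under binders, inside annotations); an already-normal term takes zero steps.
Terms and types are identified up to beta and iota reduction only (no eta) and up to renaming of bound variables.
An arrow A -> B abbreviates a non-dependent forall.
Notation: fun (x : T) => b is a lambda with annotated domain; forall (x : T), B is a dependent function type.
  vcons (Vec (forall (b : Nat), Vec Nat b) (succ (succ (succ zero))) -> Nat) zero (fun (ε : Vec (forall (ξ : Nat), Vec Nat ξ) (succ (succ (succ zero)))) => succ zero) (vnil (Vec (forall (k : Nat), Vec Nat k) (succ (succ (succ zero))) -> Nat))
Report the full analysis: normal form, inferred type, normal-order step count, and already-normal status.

reduced normal form:
  vcons (Vec (forall (b : Nat), Vec Nat b) (succ (succ (succ zero))) -> Nat) zero (fun (ε : Vec (forall (ξ : Nat), Vec Nat ξ) (succ (succ (succ zero)))) => succ zero) (vnil (Vec (forall (k : Nat), Vec Nat k) (succ (succ (succ zero))) -> Nat))
inferred type:
  Vec (Vec (forall (b : Nat), Vec Nat b) (succ (succ (succ zero))) -> Nat) (succ zero)
normal-order step count: 0
term was already normal: yes


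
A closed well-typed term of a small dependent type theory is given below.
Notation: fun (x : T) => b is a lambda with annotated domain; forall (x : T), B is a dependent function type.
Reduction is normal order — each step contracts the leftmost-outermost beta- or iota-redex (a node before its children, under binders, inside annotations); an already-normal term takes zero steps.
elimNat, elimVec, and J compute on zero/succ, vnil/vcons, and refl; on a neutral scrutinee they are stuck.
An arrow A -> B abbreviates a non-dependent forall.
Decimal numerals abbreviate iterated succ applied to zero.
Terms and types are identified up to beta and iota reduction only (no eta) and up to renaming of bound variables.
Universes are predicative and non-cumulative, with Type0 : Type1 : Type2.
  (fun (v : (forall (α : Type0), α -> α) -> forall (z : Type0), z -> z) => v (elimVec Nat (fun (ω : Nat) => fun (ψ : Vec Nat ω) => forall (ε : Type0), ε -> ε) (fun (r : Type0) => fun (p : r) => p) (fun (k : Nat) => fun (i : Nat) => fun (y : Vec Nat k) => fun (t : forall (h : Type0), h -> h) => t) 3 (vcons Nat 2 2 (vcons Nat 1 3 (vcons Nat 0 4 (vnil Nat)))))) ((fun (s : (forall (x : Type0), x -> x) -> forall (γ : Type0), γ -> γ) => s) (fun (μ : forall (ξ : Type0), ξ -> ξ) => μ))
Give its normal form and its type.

resulting normal form:
  fun (v : Type0) => fun (α : v) => α
type:
  forall (v : Type0), v -> v
observation: the first redex contracted is a beta-redex; the normal form is reached in 19 normal-order steps.


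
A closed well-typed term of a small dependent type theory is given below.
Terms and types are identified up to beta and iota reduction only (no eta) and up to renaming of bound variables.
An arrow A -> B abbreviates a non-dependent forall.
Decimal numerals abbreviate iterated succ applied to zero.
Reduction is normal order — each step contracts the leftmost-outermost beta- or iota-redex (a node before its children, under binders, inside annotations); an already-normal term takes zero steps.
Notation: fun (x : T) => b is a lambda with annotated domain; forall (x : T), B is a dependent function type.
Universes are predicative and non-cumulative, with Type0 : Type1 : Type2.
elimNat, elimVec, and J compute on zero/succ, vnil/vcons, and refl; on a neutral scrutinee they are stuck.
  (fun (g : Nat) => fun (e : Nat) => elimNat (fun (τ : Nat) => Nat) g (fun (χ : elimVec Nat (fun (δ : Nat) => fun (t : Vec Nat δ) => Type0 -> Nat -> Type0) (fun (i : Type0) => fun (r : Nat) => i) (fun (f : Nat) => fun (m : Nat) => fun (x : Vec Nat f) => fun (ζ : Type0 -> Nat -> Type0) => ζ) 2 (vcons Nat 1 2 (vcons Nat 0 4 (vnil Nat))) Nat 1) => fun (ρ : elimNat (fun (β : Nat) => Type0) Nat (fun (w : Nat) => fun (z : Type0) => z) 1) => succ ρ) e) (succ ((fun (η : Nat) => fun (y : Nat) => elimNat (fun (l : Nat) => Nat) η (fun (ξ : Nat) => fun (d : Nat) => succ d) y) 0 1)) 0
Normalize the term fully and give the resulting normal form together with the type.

resulting normal form:
  2
type:
  Nat


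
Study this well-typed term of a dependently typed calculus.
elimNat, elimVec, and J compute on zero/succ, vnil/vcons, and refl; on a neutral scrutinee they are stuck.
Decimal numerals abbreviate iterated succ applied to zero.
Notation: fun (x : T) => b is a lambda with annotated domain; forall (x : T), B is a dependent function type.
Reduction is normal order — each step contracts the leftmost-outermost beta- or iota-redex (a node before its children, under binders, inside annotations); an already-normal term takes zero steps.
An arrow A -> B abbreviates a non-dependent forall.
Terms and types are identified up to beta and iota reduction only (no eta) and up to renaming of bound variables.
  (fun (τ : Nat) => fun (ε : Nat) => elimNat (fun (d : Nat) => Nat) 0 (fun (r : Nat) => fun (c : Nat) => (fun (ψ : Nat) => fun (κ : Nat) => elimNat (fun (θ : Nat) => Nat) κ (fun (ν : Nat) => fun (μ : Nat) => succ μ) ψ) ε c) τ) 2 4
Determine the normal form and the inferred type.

resulting normal form:
  8
inferred type:
  Nat


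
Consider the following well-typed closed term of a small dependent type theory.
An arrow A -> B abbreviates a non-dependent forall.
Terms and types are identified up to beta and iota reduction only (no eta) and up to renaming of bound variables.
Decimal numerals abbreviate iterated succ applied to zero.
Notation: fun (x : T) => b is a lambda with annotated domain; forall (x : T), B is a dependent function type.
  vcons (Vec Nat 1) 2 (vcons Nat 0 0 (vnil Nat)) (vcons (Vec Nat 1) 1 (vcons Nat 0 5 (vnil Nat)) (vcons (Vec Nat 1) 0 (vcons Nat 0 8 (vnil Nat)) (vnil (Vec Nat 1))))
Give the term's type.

inferred type:
  Vec (Vec Nat 1) 3


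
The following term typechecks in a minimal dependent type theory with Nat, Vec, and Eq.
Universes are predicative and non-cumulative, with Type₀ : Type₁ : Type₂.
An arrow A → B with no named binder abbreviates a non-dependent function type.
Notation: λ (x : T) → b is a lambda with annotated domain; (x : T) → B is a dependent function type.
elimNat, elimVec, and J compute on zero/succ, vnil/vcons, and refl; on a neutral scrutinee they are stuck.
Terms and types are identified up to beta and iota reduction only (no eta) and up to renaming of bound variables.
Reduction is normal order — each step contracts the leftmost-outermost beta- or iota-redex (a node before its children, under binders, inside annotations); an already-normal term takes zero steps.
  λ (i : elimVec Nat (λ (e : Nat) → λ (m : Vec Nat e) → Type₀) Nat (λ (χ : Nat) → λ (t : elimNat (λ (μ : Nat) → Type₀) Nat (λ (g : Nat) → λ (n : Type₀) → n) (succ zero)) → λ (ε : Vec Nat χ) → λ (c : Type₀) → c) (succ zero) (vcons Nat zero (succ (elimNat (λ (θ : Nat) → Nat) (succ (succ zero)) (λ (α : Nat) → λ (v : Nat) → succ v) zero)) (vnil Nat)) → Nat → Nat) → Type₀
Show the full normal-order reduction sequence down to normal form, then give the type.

normal-order reduction:
  λ (i : elimVec Nat (λ (e : Nat) → λ (m : Vec Nat e) → Type₀) Nat (λ (χ : Nat) → λ (t : elimNat (λ (μ : Nat) → Type₀) Nat (λ (g : Nat) → λ (n : Type₀) → n) (succ zero)) → λ (ε : Vec Nat χ) → λ (c : Type₀) → c) (succ zero) (vcons Nat zero (succ (elimNat (λ (θ : Nat) → Nat) (succ (succ zero)) (λ (α : Nat) → λ (v : Nat) → succ v) zero)) (vnil Nat)) → Nat → Nat) → Type₀
  ~> λ (i : (λ (e : Nat) → λ (m : elimNat (λ (χ : Nat) → Type₀) Nat (λ (t : Nat) → λ (μ : Type₀) → μ) (succ zero)) → λ (g : Vec Nat e) → λ (n : Type₀) → n) zero (succ (elimNat (λ (ε : Nat) → Nat) (succ (succ zero)) (λ (c : Nat) → λ (θ : Nat) → succ θ) zero)) (vnil Nat) (elimVec Nat (λ (α : Nat) → λ (v : Vec Nat α) → Type₀) Nat (λ (f : Nat) → λ (q : elimNat (λ (x : Nat) → Type₀) Nat (λ (r : Nat) → λ (τ : Type₀) → τ) (succ zero)) → λ (p : Vec Nat f) → λ (k : Type₀) → k) zero (vnil Nat)) → Nat → Nat) → Type₀
  ~> λ (i : (λ (e : elimNat (λ (m : Nat) → Type₀) Nat (λ (χ : Nat) → λ (t : Type₀) → t) (succ zero)) → λ (μ : Vec Nat zero) → λ (g : Type₀) → g) (succ (elimNat (λ (n : Nat) → Nat) (succ (succ zero)) (λ (ε : Nat) → λ (c : Nat) → succ c) zero)) (vnil Nat) (elimVec Nat (λ (θ : Nat) → λ (α : Vec Nat θ) → Type₀) Nat (λ (v : Nat) → λ (f : elimNat (λ (q : Nat) → Type₀) Nat (λ (x : Nat) → λ (r : Type₀) → r) (succ zero)) → λ (τ : Vec Nat v) → λ (p : Type₀) → p) zero (vnil Nat)) → Nat → Nat) → Type₀
  ~> λ (i : (λ (e : Vec Nat zero) → λ (m : Type₀) → m) (vnil Nat) (elimVec Nat (λ (χ : Nat) → λ (t : Vec Nat χ) → Type₀) Nat (λ (μ : Nat) → λ (g : elimNat (λ (n : Nat) → Type₀) Nat (λ (ε : Nat) → λ (c : Type₀) → c) (succ zero)) → λ (θ : Vec Nat μ) → λ (α : Type₀) → α) zero (vnil Nat)) → Nat → Nat) → Type₀
  ~> λ (i : (λ (e : Type₀) → e) (elimVec Nat (λ (m : Nat) → λ (χ : Vec Nat m) → Type₀) Nat (λ (t : Nat) → λ (μ : elimNat (λ (g : Nat) → Type₀) Nat (λ (n : Nat) → λ (ε : Type₀) → ε) (succ zero)) → λ (c : Vec Nat t) → λ (θ : Type₀) → θ) zero (vnil Nat)) → Nat → Nat) → Type₀
  ~> λ (i : elimVec Nat (λ (e : Nat) → λ (m : Vec Nat e) → Type₀) Nat (λ (χ : Nat) → λ (t : elimNat (λ (μ : Nat) → Type₀) Nat (λ (g : Nat) → λ (n : Type₀) → n) (succ zero)) → λ (ε : Vec Nat χ) → λ (c : Type₀) → c) zero (vnil Nat) → Nat → Nat) → Type₀
  ~> λ (i : Nat → Nat → Nat) → Type₀
the term's type:
  (Nat → Nat → Nat) → Type₁
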